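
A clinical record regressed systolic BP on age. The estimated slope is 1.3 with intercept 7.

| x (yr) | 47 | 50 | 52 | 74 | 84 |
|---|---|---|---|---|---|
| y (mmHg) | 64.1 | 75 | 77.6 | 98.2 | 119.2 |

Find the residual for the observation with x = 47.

ŷ = 7 + 1.3·47 = 68.1
e = 64.1 − 68.1 = -4

e = -4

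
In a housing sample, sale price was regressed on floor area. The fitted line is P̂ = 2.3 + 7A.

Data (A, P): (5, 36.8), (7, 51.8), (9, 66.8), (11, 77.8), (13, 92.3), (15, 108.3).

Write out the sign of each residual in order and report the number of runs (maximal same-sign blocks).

4 runs

A=5: P̂ = 2.3 + 7·5 = 37.3; e = 36.8 − 37.3 = -0.5
A=7: P̂ = 2.3 + 7·7 = 51.3; e = 51.8 − 51.3 = 0.5
A=9: P̂ = 2.3 + 7·9 = 65.3; e = 66.8 − 65.3 = 1.5
A=11: P̂ = 2.3 + 7·11 = 79.3; e = 77.8 − 79.3 = -1.5
A=13: P̂ = 2.3 + 7·13 = 93.3; e = 92.3 − 93.3 = -1
A=15: P̂ = 2.3 + 7·15 = 107.3; e = 108.3 − 107.3 = 1
Signs: − + + − − +
Runs: −×1, +×2, −×2, +×1 → 4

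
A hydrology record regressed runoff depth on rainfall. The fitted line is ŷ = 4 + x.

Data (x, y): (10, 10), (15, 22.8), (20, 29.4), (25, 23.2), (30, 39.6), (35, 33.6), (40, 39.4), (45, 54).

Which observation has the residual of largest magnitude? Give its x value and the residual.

x=10: ŷ = 4 + 10 = 14; r = 10 − 14 = -4
x=15: ŷ = 4 + 15 = 19; r = 22.8 − 19 = 3.8
x=20: ŷ = 4 + 20 = 24; r = 29.4 − 24 = 5.4
x=25: ŷ = 4 + 25 = 29; r = 23.2 − 29 = -5.8
x=30: ŷ = 4 + 30 = 34; r = 39.6 − 34 = 5.6
x=35: ŷ = 4 + 35 = 39; r = 33.6 − 39 = -5.4
x=40: ŷ = 4 + 40 = 44; r = 39.4 − 44 = -4.6
x=45: ŷ = 4 + 45 = 49; r = 54 − 49 = 5
Largest |r| is 5.8 at x = 25, residual -5.8.

x = 25, r = -5.8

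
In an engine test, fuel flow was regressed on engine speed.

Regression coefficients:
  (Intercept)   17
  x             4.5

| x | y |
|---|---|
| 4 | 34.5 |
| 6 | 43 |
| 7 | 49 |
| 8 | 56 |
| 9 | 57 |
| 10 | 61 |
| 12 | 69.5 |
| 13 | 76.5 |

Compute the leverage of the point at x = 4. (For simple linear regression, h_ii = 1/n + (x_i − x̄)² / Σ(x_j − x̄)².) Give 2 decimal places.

h = 0.46

x̄ = (4 + 6 + 7 + 8 + 9 + 10 + 12 + 13)/8 = 8.625
Σ(x − x̄)² = 21.3906 + 6.89062 + 2.64062 + 0.390625 + 0.140625 + 1.89062 + 11.3906 + 19.1406 = 63.875
h = 1/8 + (-4.625)²/63.875 = 0.125 + 0.334883 = 0.46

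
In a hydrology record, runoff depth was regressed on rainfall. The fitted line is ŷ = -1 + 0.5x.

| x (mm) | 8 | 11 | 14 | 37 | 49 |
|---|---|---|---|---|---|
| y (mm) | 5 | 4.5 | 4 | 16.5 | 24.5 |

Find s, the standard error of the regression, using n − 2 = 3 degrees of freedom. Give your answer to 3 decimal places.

x=8: ŷ = -1 + 0.5·8 = 3; r = 5 − 3 = 2
x=11: ŷ = -1 + 0.5·11 = 4.5; r = 4.5 − 4.5 = 0
x=14: ŷ = -1 + 0.5·14 = 6; r = 4 − 6 = -2
x=37: ŷ = -1 + 0.5·37 = 17.5; r = 16.5 − 17.5 = -1
x=49: ŷ = -1 + 0.5·49 = 23.5; r = 24.5 − 23.5 = 1
SSE = 4 + 0 + 4 + 1 + 1 = 10
s = √(10/3) = √3.33333 ≈ 1.826

s = 1.826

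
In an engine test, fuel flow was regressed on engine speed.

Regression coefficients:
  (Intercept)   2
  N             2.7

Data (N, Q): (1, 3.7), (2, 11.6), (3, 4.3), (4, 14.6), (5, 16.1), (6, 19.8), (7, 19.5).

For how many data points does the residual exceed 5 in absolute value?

1

N=1: Q̂ = 2 + 2.7·1 = 4.7; e = 3.7 − 4.7 = -1
N=2: Q̂ = 2 + 2.7·2 = 7.4; e = 11.6 − 7.4 = 4.2
N=3: Q̂ = 2 + 2.7·3 = 10.1; e = 4.3 − 10.1 = -5.8
N=4: Q̂ = 2 + 2.7·4 = 12.8; e = 14.6 − 12.8 = 1.8
N=5: Q̂ = 2 + 2.7·5 = 15.5; e = 16.1 − 15.5 = 0.6
N=6: Q̂ = 2 + 2.7·6 = 18.2; e = 19.8 − 18.2 = 1.6
N=7: Q̂ = 2 + 2.7·7 = 20.9; e = 19.5 − 20.9 = -1.4
|e| > 5: N=3 (|e|=5.8) → 1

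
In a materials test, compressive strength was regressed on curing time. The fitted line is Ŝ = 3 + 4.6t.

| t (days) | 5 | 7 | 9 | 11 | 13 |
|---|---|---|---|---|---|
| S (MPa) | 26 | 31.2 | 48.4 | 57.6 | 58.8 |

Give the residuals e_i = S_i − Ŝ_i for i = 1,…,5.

t=5: Ŝ = 3 + 4.6·5 = 26; e = 26 − 26 = 0
t=7: Ŝ = 3 + 4.6·7 = 35.2; e = 31.2 − 35.2 = -4
t=9: Ŝ = 3 + 4.6·9 = 44.4; e = 48.4 − 44.4 = 4
t=11: Ŝ = 3 + 4.6·11 = 53.6; e = 57.6 − 53.6 = 4
t=13: Ŝ = 3 + 4.6·13 = 62.8; e = 58.8 − 62.8 = -4

0, -4, 4, 4, -4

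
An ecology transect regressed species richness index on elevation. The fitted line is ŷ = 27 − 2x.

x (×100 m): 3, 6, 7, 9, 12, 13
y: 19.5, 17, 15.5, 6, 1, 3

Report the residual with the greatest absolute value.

x=3: ŷ = 27 − 2·3 = 21; r = 19.5 − 21 = -1.5
x=6: ŷ = 27 − 2·6 = 15; r = 17 − 15 = 2
x=7: ŷ = 27 − 2·7 = 13; r = 15.5 − 13 = 2.5
x=9: ŷ = 27 − 2·9 = 9; r = 6 − 9 = -3
x=12: ŷ = 27 − 2·12 = 3; r = 1 − 3 = -2
x=13: ŷ = 27 − 2·13 = 1; r = 3 − 1 = 2
Largest |r| is 3 at x = 9, residual -3.

r = -3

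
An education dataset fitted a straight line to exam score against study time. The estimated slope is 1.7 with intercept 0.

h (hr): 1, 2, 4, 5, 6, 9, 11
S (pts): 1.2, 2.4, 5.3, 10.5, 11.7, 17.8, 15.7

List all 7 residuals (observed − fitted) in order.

h=1: Ŝ = 1.7·1 = 1.7; e = 1.2 − 1.7 = -0.5
h=2: Ŝ = 1.7·2 = 3.4; e = 2.4 − 3.4 = -1
h=4: Ŝ = 1.7·4 = 6.8; e = 5.3 − 6.8 = -1.5
h=5: Ŝ = 1.7·5 = 8.5; e = 10.5 − 8.5 = 2
h=6: Ŝ = 1.7·6 = 10.2; e = 11.7 − 10.2 = 1.5
h=9: Ŝ = 1.7·9 = 15.3; e = 17.8 − 15.3 = 2.5
h=11: Ŝ = 1.7·11 = 18.7; e = 15.7 − 18.7 = -3

-0.5, -1, -1.5, 2, 1.5, 2.5, -3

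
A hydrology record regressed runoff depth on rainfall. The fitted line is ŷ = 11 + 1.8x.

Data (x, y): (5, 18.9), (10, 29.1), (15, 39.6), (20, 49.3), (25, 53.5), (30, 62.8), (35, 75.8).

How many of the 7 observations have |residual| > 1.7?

x=5: ŷ = 11 + 1.8·5 = 20; r = 18.9 − 20 = -1.1
x=10: ŷ = 11 + 1.8·10 = 29; r = 29.1 − 29 = 0.1
x=15: ŷ = 11 + 1.8·15 = 38; r = 39.6 − 38 = 1.6
x=20: ŷ = 11 + 1.8·20 = 47; r = 49.3 − 47 = 2.3
x=25: ŷ = 11 + 1.8·25 = 56; r = 53.5 − 56 = -2.5
x=30: ŷ = 11 + 1.8·30 = 65; r = 62.8 − 65 = -2.2
x=35: ŷ = 11 + 1.8·35 = 74; r = 75.8 − 74 = 1.8
|r| > 1.7: x=20 (|r|=2.3), x=25 (|r|=2.5), x=30 (|r|=2.2), x=35 (|r|=1.8) → 4

4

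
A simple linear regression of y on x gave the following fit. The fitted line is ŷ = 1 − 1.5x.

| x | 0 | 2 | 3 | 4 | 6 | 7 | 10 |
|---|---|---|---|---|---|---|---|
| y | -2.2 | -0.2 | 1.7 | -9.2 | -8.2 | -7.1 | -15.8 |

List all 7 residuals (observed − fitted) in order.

-3.2, 1.8, 5.2, -4.2, -0.2, 2.4, -1.8

x=0: ŷ = 1 − 1.5·0 = 1; r = -2.2 − 1 = -3.2
x=2: ŷ = 1 − 1.5·2 = -2; r = -0.2 − (-2) = 1.8
x=3: ŷ = 1 − 1.5·3 = -3.5; r = 1.7 − (-3.5) = 5.2
x=4: ŷ = 1 − 1.5·4 = -5; r = -9.2 − (-5) = -4.2
x=6: ŷ = 1 − 1.5·6 = -8; r = -8.2 − (-8) = -0.2
x=7: ŷ = 1 − 1.5·7 = -9.5; r = -7.1 − (-9.5) = 2.4
x=10: ŷ = 1 − 1.5·10 = -14; r = -15.8 − (-14) = -1.8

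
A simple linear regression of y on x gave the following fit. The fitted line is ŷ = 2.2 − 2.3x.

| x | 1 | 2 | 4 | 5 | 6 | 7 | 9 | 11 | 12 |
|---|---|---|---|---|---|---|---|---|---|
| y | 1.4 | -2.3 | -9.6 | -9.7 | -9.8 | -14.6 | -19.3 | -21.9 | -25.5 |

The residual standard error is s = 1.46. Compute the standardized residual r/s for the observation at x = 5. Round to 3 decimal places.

-0.274

ŷ = 2.2 − 2.3·5 = -9.3
r = -9.7 − (-9.3) = -0.4
r/s = -0.4 / 1.46 = -0.274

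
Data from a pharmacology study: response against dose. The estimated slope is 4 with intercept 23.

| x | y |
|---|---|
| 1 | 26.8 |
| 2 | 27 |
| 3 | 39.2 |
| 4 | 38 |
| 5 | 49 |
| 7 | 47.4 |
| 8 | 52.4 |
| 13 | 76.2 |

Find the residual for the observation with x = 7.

r = -3.6

ŷ = 23 + 4·7 = 51
r = 47.4 − 51 = -3.6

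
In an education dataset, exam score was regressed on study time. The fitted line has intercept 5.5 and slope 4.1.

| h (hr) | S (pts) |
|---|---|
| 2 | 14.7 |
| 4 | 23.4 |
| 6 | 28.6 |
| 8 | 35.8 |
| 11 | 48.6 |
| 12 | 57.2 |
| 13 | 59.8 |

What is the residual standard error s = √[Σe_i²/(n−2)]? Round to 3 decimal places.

h=2: Ŝ = 5.5 + 4.1·2 = 13.7; e = 14.7 − 13.7 = 1
h=4: Ŝ = 5.5 + 4.1·4 = 21.9; e = 23.4 − 21.9 = 1.5
h=6: Ŝ = 5.5 + 4.1·6 = 30.1; e = 28.6 − 30.1 = -1.5
h=8: Ŝ = 5.5 + 4.1·8 = 38.3; e = 35.8 − 38.3 = -2.5
h=11: Ŝ = 5.5 + 4.1·11 = 50.6; e = 48.6 − 50.6 = -2
h=12: Ŝ = 5.5 + 4.1·12 = 54.7; e = 57.2 − 54.7 = 2.5
h=13: Ŝ = 5.5 + 4.1·13 = 58.8; e = 59.8 − 58.8 = 1
SSE = 1 + 2.25 + 2.25 + 6.25 + 4 + 6.25 + 1 = 23
s = √(23/5) = √4.6 ≈ 2.145

s = 2.145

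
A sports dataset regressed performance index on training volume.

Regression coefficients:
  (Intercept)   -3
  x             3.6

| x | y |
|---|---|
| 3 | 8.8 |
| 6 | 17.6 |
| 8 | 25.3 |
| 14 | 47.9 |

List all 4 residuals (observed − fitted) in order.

x=3: ŷ = -3 + 3.6·3 = 7.8; e = 8.8 − 7.8 = 1
x=6: ŷ = -3 + 3.6·6 = 18.6; e = 17.6 − 18.6 = -1
x=8: ŷ = -3 + 3.6·8 = 25.8; e = 25.3 − 25.8 = -0.5
x=14: ŷ = -3 + 3.6·14 = 47.4; e = 47.9 − 47.4 = 0.5

1, -1, -0.5, 0.5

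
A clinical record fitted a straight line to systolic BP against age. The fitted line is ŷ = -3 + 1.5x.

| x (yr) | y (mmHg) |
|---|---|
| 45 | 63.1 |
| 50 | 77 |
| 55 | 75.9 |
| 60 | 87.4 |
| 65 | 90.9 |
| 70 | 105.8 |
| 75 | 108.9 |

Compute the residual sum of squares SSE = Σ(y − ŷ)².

SSE = 67.84

x=45: ŷ = -3 + 1.5·45 = 64.5; e = 63.1 − 64.5 = -1.4
x=50: ŷ = -3 + 1.5·50 = 72; e = 77 − 72 = 5
x=55: ŷ = -3 + 1.5·55 = 79.5; e = 75.9 − 79.5 = -3.6
x=60: ŷ = -3 + 1.5·60 = 87; e = 87.4 − 87 = 0.4
x=65: ŷ = -3 + 1.5·65 = 94.5; e = 90.9 − 94.5 = -3.6
x=70: ŷ = -3 + 1.5·70 = 102; e = 105.8 − 102 = 3.8
x=75: ŷ = -3 + 1.5·75 = 109.5; e = 108.9 − 109.5 = -0.6
SSE = 1.96 + 25 + 12.96 + 0.16 + 12.96 + 14.44 + 0.36 = 67.84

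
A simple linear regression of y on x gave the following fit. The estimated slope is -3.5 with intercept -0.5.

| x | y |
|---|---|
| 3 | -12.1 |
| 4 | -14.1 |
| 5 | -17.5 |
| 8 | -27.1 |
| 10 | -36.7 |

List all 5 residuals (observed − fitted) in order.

x=3: ŷ = -0.5 − 3.5·3 = -11; e = -12.1 − (-11) = -1.1
x=4: ŷ = -0.5 − 3.5·4 = -14.5; e = -14.1 − (-14.5) = 0.4
x=5: ŷ = -0.5 − 3.5·5 = -18; e = -17.5 − (-18) = 0.5
x=8: ŷ = -0.5 − 3.5·8 = -28.5; e = -27.1 − (-28.5) = 1.4
x=10: ŷ = -0.5 − 3.5·10 = -35.5; e = -36.7 − (-35.5) = -1.2

-1.1, 0.4, 0.5, 1.4, -1.2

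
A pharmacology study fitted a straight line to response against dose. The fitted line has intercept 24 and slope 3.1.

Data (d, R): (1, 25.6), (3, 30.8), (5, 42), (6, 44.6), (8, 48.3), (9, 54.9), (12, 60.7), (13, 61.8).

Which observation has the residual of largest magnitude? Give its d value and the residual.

d=1: ŷ = 24 + 3.1·1 = 27.1; e = 25.6 − 27.1 = -1.5
d=3: ŷ = 24 + 3.1·3 = 33.3; e = 30.8 − 33.3 = -2.5
d=5: ŷ = 24 + 3.1·5 = 39.5; e = 42 − 39.5 = 2.5
d=6: ŷ = 24 + 3.1·6 = 42.6; e = 44.6 − 42.6 = 2
d=8: ŷ = 24 + 3.1·8 = 48.8; e = 48.3 − 48.8 = -0.5
d=9: ŷ = 24 + 3.1·9 = 51.9; e = 54.9 − 51.9 = 3
d=12: ŷ = 24 + 3.1·12 = 61.2; e = 60.7 − 61.2 = -0.5
d=13: ŷ = 24 + 3.1·13 = 64.3; e = 61.8 − 64.3 = -2.5
Largest |e| is 3 at d = 9, residual 3.

d = 9, e = 3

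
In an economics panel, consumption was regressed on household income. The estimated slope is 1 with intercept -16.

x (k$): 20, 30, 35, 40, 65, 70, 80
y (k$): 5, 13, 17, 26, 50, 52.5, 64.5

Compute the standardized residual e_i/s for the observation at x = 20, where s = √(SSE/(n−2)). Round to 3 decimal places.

x=20: ŷ = -16 + 20 = 4; e = 5 − 4 = 1
x=30: ŷ = -16 + 30 = 14; e = 13 − 14 = -1
x=35: ŷ = -16 + 35 = 19; e = 17 − 19 = -2
x=40: ŷ = -16 + 40 = 24; e = 26 − 24 = 2
x=65: ŷ = -16 + 65 = 49; e = 50 − 49 = 1
x=70: ŷ = -16 + 70 = 54; e = 52.5 − 54 = -1.5
x=80: ŷ = -16 + 80 = 64; e = 64.5 − 64 = 0.5
SSE = 1 + 1 + 4 + 4 + 1 + 2.25 + 0.25 = 13.5
s = √(13.5/5) = 1.64317
e/s = 1 / 1.64317 = 0.609

0.609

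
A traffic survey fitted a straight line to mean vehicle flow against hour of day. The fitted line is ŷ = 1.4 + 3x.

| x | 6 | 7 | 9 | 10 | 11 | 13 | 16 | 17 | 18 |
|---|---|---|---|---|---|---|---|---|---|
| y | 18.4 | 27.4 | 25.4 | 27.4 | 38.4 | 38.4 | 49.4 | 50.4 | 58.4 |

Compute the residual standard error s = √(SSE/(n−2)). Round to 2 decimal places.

s = 3.46

x=6: ŷ = 1.4 + 3·6 = 19.4; e = 18.4 − 19.4 = -1
x=7: ŷ = 1.4 + 3·7 = 22.4; e = 27.4 − 22.4 = 5
x=9: ŷ = 1.4 + 3·9 = 28.4; e = 25.4 − 28.4 = -3
x=10: ŷ = 1.4 + 3·10 = 31.4; e = 27.4 − 31.4 = -4
x=11: ŷ = 1.4 + 3·11 = 34.4; e = 38.4 − 34.4 = 4
x=13: ŷ = 1.4 + 3·13 = 40.4; e = 38.4 − 40.4 = -2
x=16: ŷ = 1.4 + 3·16 = 49.4; e = 49.4 − 49.4 = 0
x=17: ŷ = 1.4 + 3·17 = 52.4; e = 50.4 − 52.4 = -2
x=18: ŷ = 1.4 + 3·18 = 55.4; e = 58.4 − 55.4 = 3
SSE = 1 + 25 + 9 + 16 + 16 + 4 + 0 + 4 + 9 = 84
s = √(84/7) = √12 ≈ 3.46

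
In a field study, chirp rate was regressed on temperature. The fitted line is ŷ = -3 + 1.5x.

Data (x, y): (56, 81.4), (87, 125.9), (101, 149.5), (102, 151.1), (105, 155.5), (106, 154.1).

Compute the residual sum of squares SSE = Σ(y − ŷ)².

x=56: ŷ = -3 + 1.5·56 = 81; e = 81.4 − 81 = 0.4
x=87: ŷ = -3 + 1.5·87 = 127.5; e = 125.9 − 127.5 = -1.6
x=101: ŷ = -3 + 1.5·101 = 148.5; e = 149.5 − 148.5 = 1
x=102: ŷ = -3 + 1.5·102 = 150; e = 151.1 − 150 = 1.1
x=105: ŷ = -3 + 1.5·105 = 154.5; e = 155.5 − 154.5 = 1
x=106: ŷ = -3 + 1.5·106 = 156; e = 154.1 − 156 = -1.9
SSE = 0.16 + 2.56 + 1 + 1.21 + 1 + 3.61 = 9.54

SSE = 9.54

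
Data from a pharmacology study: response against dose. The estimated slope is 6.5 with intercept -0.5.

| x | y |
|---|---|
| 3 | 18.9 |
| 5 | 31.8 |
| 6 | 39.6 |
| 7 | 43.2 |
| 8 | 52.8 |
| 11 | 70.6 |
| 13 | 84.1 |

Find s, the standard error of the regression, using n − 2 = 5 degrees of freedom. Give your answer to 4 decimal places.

x=3: ŷ = -0.5 + 6.5·3 = 19; e = 18.9 − 19 = -0.1
x=5: ŷ = -0.5 + 6.5·5 = 32; e = 31.8 − 32 = -0.2
x=6: ŷ = -0.5 + 6.5·6 = 38.5; e = 39.6 − 38.5 = 1.1
x=7: ŷ = -0.5 + 6.5·7 = 45; e = 43.2 − 45 = -1.8
x=8: ŷ = -0.5 + 6.5·8 = 51.5; e = 52.8 − 51.5 = 1.3
x=11: ŷ = -0.5 + 6.5·11 = 71; e = 70.6 − 71 = -0.4
x=13: ŷ = -0.5 + 6.5·13 = 84; e = 84.1 − 84 = 0.1
SSE = 0.01 + 0.04 + 1.21 + 3.24 + 1.69 + 0.16 + 0.01 = 6.36
s = √(6.36/5) = √1.272 ≈ 1.1278

s = 1.1278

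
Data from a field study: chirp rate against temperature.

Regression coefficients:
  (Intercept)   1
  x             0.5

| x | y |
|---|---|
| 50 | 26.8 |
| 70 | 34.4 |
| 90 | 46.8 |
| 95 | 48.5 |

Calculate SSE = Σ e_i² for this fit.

x=50: ŷ = 1 + 0.5·50 = 26; e = 26.8 − 26 = 0.8
x=70: ŷ = 1 + 0.5·70 = 36; e = 34.4 − 36 = -1.6
x=90: ŷ = 1 + 0.5·90 = 46; e = 46.8 − 46 = 0.8
x=95: ŷ = 1 + 0.5·95 = 48.5; e = 48.5 − 48.5 = 0
SSE = 0.64 + 2.56 + 0.64 + 0 = 3.84

SSE = 3.84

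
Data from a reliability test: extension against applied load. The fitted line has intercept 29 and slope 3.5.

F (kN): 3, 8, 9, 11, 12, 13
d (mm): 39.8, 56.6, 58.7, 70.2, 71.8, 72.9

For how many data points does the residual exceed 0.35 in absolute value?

5

F=3: ŷ = 29 + 3.5·3 = 39.5; e = 39.8 − 39.5 = 0.3
F=8: ŷ = 29 + 3.5·8 = 57; e = 56.6 − 57 = -0.4
F=9: ŷ = 29 + 3.5·9 = 60.5; e = 58.7 − 60.5 = -1.8
F=11: ŷ = 29 + 3.5·11 = 67.5; e = 70.2 − 67.5 = 2.7
F=12: ŷ = 29 + 3.5·12 = 71; e = 71.8 − 71 = 0.8
F=13: ŷ = 29 + 3.5·13 = 74.5; e = 72.9 − 74.5 = -1.6
|e| > 0.35: F=8 (|e|=0.4), F=9 (|e|=1.8), F=11 (|e|=2.7), F=12 (|e|=0.8), F=13 (|e|=1.6) → 5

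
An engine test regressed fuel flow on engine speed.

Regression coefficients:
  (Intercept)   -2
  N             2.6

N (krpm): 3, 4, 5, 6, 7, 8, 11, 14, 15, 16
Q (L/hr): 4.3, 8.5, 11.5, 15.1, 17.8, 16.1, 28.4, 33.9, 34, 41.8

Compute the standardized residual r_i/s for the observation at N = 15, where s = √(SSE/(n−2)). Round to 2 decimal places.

-1.50

N=3: Q̂ = -2 + 2.6·3 = 5.8; r = 4.3 − 5.8 = -1.5
N=4: Q̂ = -2 + 2.6·4 = 8.4; r = 8.5 − 8.4 = 0.1
N=5: Q̂ = -2 + 2.6·5 = 11; r = 11.5 − 11 = 0.5
N=6: Q̂ = -2 + 2.6·6 = 13.6; r = 15.1 − 13.6 = 1.5
N=7: Q̂ = -2 + 2.6·7 = 16.2; r = 17.8 − 16.2 = 1.6
N=8: Q̂ = -2 + 2.6·8 = 18.8; r = 16.1 − 18.8 = -2.7
N=11: Q̂ = -2 + 2.6·11 = 26.6; r = 28.4 − 26.6 = 1.8
N=14: Q̂ = -2 + 2.6·14 = 34.4; r = 33.9 − 34.4 = -0.5
N=15: Q̂ = -2 + 2.6·15 = 37; r = 34 − 37 = -3
N=16: Q̂ = -2 + 2.6·16 = 39.6; r = 41.8 − 39.6 = 2.2
SSE = 2.25 + 0.01 + 0.25 + 2.25 + 2.56 + 7.29 + 3.24 + 0.25 + 9 + 4.84 = 31.94
s = √(31.94/8) = 1.99812
r/s = -3 / 1.99812 = -1.50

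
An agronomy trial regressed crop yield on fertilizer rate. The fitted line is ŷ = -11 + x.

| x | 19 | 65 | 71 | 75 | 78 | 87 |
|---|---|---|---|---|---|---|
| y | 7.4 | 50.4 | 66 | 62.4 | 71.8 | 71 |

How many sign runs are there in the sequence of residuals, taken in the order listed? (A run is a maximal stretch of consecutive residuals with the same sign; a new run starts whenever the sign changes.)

5 runs

x=19: ŷ = -11 + 19 = 8; r = 7.4 − 8 = -0.6
x=65: ŷ = -11 + 65 = 54; r = 50.4 − 54 = -3.6
x=71: ŷ = -11 + 71 = 60; r = 66 − 60 = 6
x=75: ŷ = -11 + 75 = 64; r = 62.4 − 64 = -1.6
x=78: ŷ = -11 + 78 = 67; r = 71.8 − 67 = 4.8
x=87: ŷ = -11 + 87 = 76; r = 71 − 76 = -5
Signs: − − + − + −
Runs: −×2, +×1, −×1, +×1, −×1 → 5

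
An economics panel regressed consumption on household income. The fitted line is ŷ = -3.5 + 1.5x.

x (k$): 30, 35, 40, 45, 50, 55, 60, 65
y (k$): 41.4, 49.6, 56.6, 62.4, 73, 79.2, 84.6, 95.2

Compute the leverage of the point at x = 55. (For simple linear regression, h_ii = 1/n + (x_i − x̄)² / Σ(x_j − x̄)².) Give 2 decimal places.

x̄ = (30 + 35 + 40 + 45 + 50 + 55 + 60 + 65)/8 = 47.5
Σ(x − x̄)² = 306.25 + 156.25 + 56.25 + 6.25 + 6.25 + 56.25 + 156.25 + 306.25 = 1050
h = 1/8 + (7.5)²/1050 = 0.125 + 0.0535714 = 0.18

h = 0.18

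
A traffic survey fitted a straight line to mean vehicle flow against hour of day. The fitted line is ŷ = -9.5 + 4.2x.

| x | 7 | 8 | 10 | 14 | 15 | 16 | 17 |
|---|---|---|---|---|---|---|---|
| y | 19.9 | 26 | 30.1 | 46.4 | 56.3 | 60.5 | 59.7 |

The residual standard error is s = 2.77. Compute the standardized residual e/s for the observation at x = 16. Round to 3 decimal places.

ŷ = -9.5 + 4.2·16 = 57.7
e = 60.5 − 57.7 = 2.8
e/s = 2.8 / 2.77 = 1.011

1.011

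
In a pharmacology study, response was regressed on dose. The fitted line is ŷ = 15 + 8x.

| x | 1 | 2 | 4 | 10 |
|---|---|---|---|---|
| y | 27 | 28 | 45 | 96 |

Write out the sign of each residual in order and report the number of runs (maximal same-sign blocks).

3 runs

x=1: ŷ = 15 + 8·1 = 23; e = 27 − 23 = 4
x=2: ŷ = 15 + 8·2 = 31; e = 28 − 31 = -3
x=4: ŷ = 15 + 8·4 = 47; e = 45 − 47 = -2
x=10: ŷ = 15 + 8·10 = 95; e = 96 − 95 = 1
Signs: + − − +
Runs: +×1, −×2, +×1 → 3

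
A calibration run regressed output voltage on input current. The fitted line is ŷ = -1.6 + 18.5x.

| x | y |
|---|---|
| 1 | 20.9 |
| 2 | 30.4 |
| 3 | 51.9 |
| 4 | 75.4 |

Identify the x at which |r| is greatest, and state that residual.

x=1: ŷ = -1.6 + 18.5·1 = 16.9; r = 20.9 − 16.9 = 4
x=2: ŷ = -1.6 + 18.5·2 = 35.4; r = 30.4 − 35.4 = -5
x=3: ŷ = -1.6 + 18.5·3 = 53.9; r = 51.9 − 53.9 = -2
x=4: ŷ = -1.6 + 18.5·4 = 72.4; r = 75.4 − 72.4 = 3
Largest |r| is 5 at x = 2, residual -5.

x = 2, r = -5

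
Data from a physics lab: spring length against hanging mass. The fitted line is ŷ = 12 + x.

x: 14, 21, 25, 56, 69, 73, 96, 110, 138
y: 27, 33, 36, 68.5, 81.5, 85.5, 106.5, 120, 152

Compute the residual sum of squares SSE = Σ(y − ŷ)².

SSE = 13

x=14: ŷ = 12 + 14 = 26; e = 27 − 26 = 1
x=21: ŷ = 12 + 21 = 33; e = 33 − 33 = 0
x=25: ŷ = 12 + 25 = 37; e = 36 − 37 = -1
x=56: ŷ = 12 + 56 = 68; e = 68.5 − 68 = 0.5
x=69: ŷ = 12 + 69 = 81; e = 81.5 − 81 = 0.5
x=73: ŷ = 12 + 73 = 85; e = 85.5 − 85 = 0.5
x=96: ŷ = 12 + 96 = 108; e = 106.5 − 108 = -1.5
x=110: ŷ = 12 + 110 = 122; e = 120 − 122 = -2
x=138: ŷ = 12 + 138 = 150; e = 152 − 150 = 2
SSE = 1 + 0 + 1 + 0.25 + 0.25 + 0.25 + 2.25 + 4 + 4 = 13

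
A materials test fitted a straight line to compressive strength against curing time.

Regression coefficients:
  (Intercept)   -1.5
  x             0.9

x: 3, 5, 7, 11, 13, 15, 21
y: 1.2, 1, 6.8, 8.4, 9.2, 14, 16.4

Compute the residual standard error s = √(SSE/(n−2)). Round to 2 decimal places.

s = 1.67

x=3: ŷ = -1.5 + 0.9·3 = 1.2; r = 1.2 − 1.2 = 0
x=5: ŷ = -1.5 + 0.9·5 = 3; r = 1 − 3 = -2
x=7: ŷ = -1.5 + 0.9·7 = 4.8; r = 6.8 − 4.8 = 2
x=11: ŷ = -1.5 + 0.9·11 = 8.4; r = 8.4 − 8.4 = 0
x=13: ŷ = -1.5 + 0.9·13 = 10.2; r = 9.2 − 10.2 = -1
x=15: ŷ = -1.5 + 0.9·15 = 12; r = 14 − 12 = 2
x=21: ŷ = -1.5 + 0.9·21 = 17.4; r = 16.4 − 17.4 = -1
SSE = 0 + 4 + 4 + 0 + 1 + 4 + 1 = 14
s = √(14/5) = √2.8 ≈ 1.67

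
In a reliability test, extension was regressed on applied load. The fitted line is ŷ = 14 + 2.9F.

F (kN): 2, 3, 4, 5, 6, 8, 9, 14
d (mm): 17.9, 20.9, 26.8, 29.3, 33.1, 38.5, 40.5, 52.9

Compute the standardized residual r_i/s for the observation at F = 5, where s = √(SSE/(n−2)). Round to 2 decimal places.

0.48

F=2: ŷ = 14 + 2.9·2 = 19.8; r = 17.9 − 19.8 = -1.9
F=3: ŷ = 14 + 2.9·3 = 22.7; r = 20.9 − 22.7 = -1.8
F=4: ŷ = 14 + 2.9·4 = 25.6; r = 26.8 − 25.6 = 1.2
F=5: ŷ = 14 + 2.9·5 = 28.5; r = 29.3 − 28.5 = 0.8
F=6: ŷ = 14 + 2.9·6 = 31.4; r = 33.1 − 31.4 = 1.7
F=8: ŷ = 14 + 2.9·8 = 37.2; r = 38.5 − 37.2 = 1.3
F=9: ŷ = 14 + 2.9·9 = 40.1; r = 40.5 − 40.1 = 0.4
F=14: ŷ = 14 + 2.9·14 = 54.6; r = 52.9 − 54.6 = -1.7
SSE = 3.61 + 3.24 + 1.44 + 0.64 + 2.89 + 1.69 + 0.16 + 2.89 = 16.56
s = √(16.56/6) = 1.66132
r/s = 0.8 / 1.66132 = 0.48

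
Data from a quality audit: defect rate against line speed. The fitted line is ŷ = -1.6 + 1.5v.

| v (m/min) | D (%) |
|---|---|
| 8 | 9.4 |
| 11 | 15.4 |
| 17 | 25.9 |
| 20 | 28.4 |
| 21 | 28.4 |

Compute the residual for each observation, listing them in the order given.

-1, 0.5, 2, 0, -1.5

v=8: ŷ = -1.6 + 1.5·8 = 10.4; r = 9.4 − 10.4 = -1
v=11: ŷ = -1.6 + 1.5·11 = 14.9; r = 15.4 − 14.9 = 0.5
v=17: ŷ = -1.6 + 1.5·17 = 23.9; r = 25.9 − 23.9 = 2
v=20: ŷ = -1.6 + 1.5·20 = 28.4; r = 28.4 − 28.4 = 0
v=21: ŷ = -1.6 + 1.5·21 = 29.9; r = 28.4 − 29.9 = -1.5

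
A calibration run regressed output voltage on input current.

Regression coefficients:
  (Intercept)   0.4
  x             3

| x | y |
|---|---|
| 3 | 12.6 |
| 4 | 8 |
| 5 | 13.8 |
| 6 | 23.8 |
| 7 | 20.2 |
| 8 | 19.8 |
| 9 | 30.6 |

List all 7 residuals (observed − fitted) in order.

3.2, -4.4, -1.6, 5.4, -1.2, -4.6, 3.2

x=3: ŷ = 0.4 + 3·3 = 9.4; r = 12.6 − 9.4 = 3.2
x=4: ŷ = 0.4 + 3·4 = 12.4; r = 8 − 12.4 = -4.4
x=5: ŷ = 0.4 + 3·5 = 15.4; r = 13.8 − 15.4 = -1.6
x=6: ŷ = 0.4 + 3·6 = 18.4; r = 23.8 − 18.4 = 5.4
x=7: ŷ = 0.4 + 3·7 = 21.4; r = 20.2 − 21.4 = -1.2
x=8: ŷ = 0.4 + 3·8 = 24.4; r = 19.8 − 24.4 = -4.6
x=9: ŷ = 0.4 + 3·9 = 27.4; r = 30.6 − 27.4 = 3.2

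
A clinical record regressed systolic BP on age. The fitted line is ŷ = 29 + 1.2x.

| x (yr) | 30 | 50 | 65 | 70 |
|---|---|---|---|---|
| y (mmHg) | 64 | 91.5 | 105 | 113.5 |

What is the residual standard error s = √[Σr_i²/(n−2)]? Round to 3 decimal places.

x=30: ŷ = 29 + 1.2·30 = 65; r = 64 − 65 = -1
x=50: ŷ = 29 + 1.2·50 = 89; r = 91.5 − 89 = 2.5
x=65: ŷ = 29 + 1.2·65 = 107; r = 105 − 107 = -2
x=70: ŷ = 29 + 1.2·70 = 113; r = 113.5 − 113 = 0.5
SSE = 1 + 6.25 + 4 + 0.25 = 11.5
s = √(11.5/2) = √5.75 ≈ 2.398

s = 2.398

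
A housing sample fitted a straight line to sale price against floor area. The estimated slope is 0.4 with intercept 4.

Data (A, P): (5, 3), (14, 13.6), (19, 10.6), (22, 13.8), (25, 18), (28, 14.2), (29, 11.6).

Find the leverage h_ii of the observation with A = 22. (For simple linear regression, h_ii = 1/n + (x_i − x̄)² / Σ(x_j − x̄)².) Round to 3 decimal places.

Ā = (5 + 14 + 19 + 22 + 25 + 28 + 29)/7 = 20.2857
Σ(A − Ā)² = 233.653 + 39.5102 + 1.65306 + 2.93878 + 22.2245 + 59.5102 + 75.9388 = 435.429
h = 1/7 + (1.71429)²/435.429 = 0.142857 + 0.00674916 = 0.150

h = 0.150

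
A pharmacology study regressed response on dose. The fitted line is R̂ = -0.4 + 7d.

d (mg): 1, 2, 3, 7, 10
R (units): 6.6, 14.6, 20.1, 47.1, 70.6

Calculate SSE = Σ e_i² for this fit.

d=1: R̂ = -0.4 + 7·1 = 6.6; e = 6.6 − 6.6 = 0
d=2: R̂ = -0.4 + 7·2 = 13.6; e = 14.6 − 13.6 = 1
d=3: R̂ = -0.4 + 7·3 = 20.6; e = 20.1 − 20.6 = -0.5
d=7: R̂ = -0.4 + 7·7 = 48.6; e = 47.1 − 48.6 = -1.5
d=10: R̂ = -0.4 + 7·10 = 69.6; e = 70.6 − 69.6 = 1
SSE = 0 + 1 + 0.25 + 2.25 + 1 = 4.5

SSE = 4.5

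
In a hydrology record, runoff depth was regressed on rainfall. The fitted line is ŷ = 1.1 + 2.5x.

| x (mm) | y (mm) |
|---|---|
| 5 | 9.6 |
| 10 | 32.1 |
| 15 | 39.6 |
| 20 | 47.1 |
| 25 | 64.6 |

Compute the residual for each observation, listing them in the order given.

x=5: ŷ = 1.1 + 2.5·5 = 13.6; r = 9.6 − 13.6 = -4
x=10: ŷ = 1.1 + 2.5·10 = 26.1; r = 32.1 − 26.1 = 6
x=15: ŷ = 1.1 + 2.5·15 = 38.6; r = 39.6 − 38.6 = 1
x=20: ŷ = 1.1 + 2.5·20 = 51.1; r = 47.1 − 51.1 = -4
x=25: ŷ = 1.1 + 2.5·25 = 63.6; r = 64.6 − 63.6 = 1

-4, 6, 1, -4, 1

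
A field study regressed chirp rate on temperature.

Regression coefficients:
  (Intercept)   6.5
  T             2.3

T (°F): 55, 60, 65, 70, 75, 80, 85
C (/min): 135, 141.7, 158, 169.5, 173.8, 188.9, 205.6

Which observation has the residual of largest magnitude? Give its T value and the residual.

T = 75, r = -5.2

T=55: ŷ = 6.5 + 2.3·55 = 133; r = 135 − 133 = 2
T=60: ŷ = 6.5 + 2.3·60 = 144.5; r = 141.7 − 144.5 = -2.8
T=65: ŷ = 6.5 + 2.3·65 = 156; r = 158 − 156 = 2
T=70: ŷ = 6.5 + 2.3·70 = 167.5; r = 169.5 − 167.5 = 2
T=75: ŷ = 6.5 + 2.3·75 = 179; r = 173.8 − 179 = -5.2
T=80: ŷ = 6.5 + 2.3·80 = 190.5; r = 188.9 − 190.5 = -1.6
T=85: ŷ = 6.5 + 2.3·85 = 202; r = 205.6 − 202 = 3.6
Largest |r| is 5.2 at T = 75, residual -5.2.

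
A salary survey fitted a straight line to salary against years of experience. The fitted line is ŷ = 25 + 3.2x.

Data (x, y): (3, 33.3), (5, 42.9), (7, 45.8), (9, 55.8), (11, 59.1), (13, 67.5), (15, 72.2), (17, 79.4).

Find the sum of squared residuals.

SSE = 14.52

x=3: ŷ = 25 + 3.2·3 = 34.6; r = 33.3 − 34.6 = -1.3
x=5: ŷ = 25 + 3.2·5 = 41; r = 42.9 − 41 = 1.9
x=7: ŷ = 25 + 3.2·7 = 47.4; r = 45.8 − 47.4 = -1.6
x=9: ŷ = 25 + 3.2·9 = 53.8; r = 55.8 − 53.8 = 2
x=11: ŷ = 25 + 3.2·11 = 60.2; r = 59.1 − 60.2 = -1.1
x=13: ŷ = 25 + 3.2·13 = 66.6; r = 67.5 − 66.6 = 0.9
x=15: ŷ = 25 + 3.2·15 = 73; r = 72.2 − 73 = -0.8
x=17: ŷ = 25 + 3.2·17 = 79.4; r = 79.4 − 79.4 = 0
SSE = 1.69 + 3.61 + 2.56 + 4 + 1.21 + 0.81 + 0.64 + 0 = 14.52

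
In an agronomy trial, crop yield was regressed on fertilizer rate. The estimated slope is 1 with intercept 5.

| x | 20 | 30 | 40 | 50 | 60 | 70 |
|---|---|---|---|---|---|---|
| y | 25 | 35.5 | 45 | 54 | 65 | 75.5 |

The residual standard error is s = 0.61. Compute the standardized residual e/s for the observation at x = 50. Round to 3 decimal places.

ŷ = 5 + 50 = 55
e = 54 − 55 = -1
e/s = -1 / 0.61 = -1.639

-1.639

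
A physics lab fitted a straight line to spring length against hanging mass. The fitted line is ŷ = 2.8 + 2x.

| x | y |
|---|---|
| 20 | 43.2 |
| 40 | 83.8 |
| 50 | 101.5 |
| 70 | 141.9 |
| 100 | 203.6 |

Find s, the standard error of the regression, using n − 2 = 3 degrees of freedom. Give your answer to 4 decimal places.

x=20: ŷ = 2.8 + 2·20 = 42.8; r = 43.2 − 42.8 = 0.4
x=40: ŷ = 2.8 + 2·40 = 82.8; r = 83.8 − 82.8 = 1
x=50: ŷ = 2.8 + 2·50 = 102.8; r = 101.5 − 102.8 = -1.3
x=70: ŷ = 2.8 + 2·70 = 142.8; r = 141.9 − 142.8 = -0.9
x=100: ŷ = 2.8 + 2·100 = 202.8; r = 203.6 − 202.8 = 0.8
SSE = 0.16 + 1 + 1.69 + 0.81 + 0.64 = 4.3
s = √(4.3/3) = √1.43333 ≈ 1.1972

s = 1.1972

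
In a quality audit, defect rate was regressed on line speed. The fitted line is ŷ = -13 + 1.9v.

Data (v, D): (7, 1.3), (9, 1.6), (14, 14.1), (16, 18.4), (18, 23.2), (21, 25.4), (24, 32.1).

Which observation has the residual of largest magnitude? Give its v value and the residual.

v = 9, r = -2.5

v=7: ŷ = -13 + 1.9·7 = 0.3; r = 1.3 − 0.3 = 1
v=9: ŷ = -13 + 1.9·9 = 4.1; r = 1.6 − 4.1 = -2.5
v=14: ŷ = -13 + 1.9·14 = 13.6; r = 14.1 − 13.6 = 0.5
v=16: ŷ = -13 + 1.9·16 = 17.4; r = 18.4 − 17.4 = 1
v=18: ŷ = -13 + 1.9·18 = 21.2; r = 23.2 − 21.2 = 2
v=21: ŷ = -13 + 1.9·21 = 26.9; r = 25.4 − 26.9 = -1.5
v=24: ŷ = -13 + 1.9·24 = 32.6; r = 32.1 − 32.6 = -0.5
Largest |r| is 2.5 at v = 9, residual -2.5.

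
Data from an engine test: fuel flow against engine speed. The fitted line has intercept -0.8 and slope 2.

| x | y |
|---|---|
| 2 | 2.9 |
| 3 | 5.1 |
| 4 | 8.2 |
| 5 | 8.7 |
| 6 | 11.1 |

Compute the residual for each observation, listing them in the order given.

x=2: ŷ = -0.8 + 2·2 = 3.2; r = 2.9 − 3.2 = -0.3
x=3: ŷ = -0.8 + 2·3 = 5.2; r = 5.1 − 5.2 = -0.1
x=4: ŷ = -0.8 + 2·4 = 7.2; r = 8.2 − 7.2 = 1
x=5: ŷ = -0.8 + 2·5 = 9.2; r = 8.7 − 9.2 = -0.5
x=6: ŷ = -0.8 + 2·6 = 11.2; r = 11.1 − 11.2 = -0.1

-0.3, -0.1, 1, -0.5, -0.1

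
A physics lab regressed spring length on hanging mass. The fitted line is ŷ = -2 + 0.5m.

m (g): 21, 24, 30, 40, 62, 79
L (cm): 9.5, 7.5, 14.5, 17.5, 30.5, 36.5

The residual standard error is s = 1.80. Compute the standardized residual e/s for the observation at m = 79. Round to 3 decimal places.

-0.556

ŷ = -2 + 0.5·79 = 37.5
e = 36.5 − 37.5 = -1
e/s = -1 / 1.80 = -0.556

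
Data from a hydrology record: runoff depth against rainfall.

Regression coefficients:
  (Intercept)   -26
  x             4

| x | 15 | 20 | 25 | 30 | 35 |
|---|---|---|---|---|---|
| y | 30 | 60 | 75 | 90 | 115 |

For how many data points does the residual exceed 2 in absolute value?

3

x=15: ŷ = -26 + 4·15 = 34; e = 30 − 34 = -4
x=20: ŷ = -26 + 4·20 = 54; e = 60 − 54 = 6
x=25: ŷ = -26 + 4·25 = 74; e = 75 − 74 = 1
x=30: ŷ = -26 + 4·30 = 94; e = 90 − 94 = -4
x=35: ŷ = -26 + 4·35 = 114; e = 115 − 114 = 1
|e| > 2: x=15 (|e|=4), x=20 (|e|=6), x=30 (|e|=4) → 3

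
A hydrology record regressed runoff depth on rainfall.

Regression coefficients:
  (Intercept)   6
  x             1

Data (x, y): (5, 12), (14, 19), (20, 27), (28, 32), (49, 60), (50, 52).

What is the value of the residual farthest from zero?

x=5: ŷ = 6 + 5 = 11; r = 12 − 11 = 1
x=14: ŷ = 6 + 14 = 20; r = 19 − 20 = -1
x=20: ŷ = 6 + 20 = 26; r = 27 − 26 = 1
x=28: ŷ = 6 + 28 = 34; r = 32 − 34 = -2
x=49: ŷ = 6 + 49 = 55; r = 60 − 55 = 5
x=50: ŷ = 6 + 50 = 56; r = 52 − 56 = -4
Largest |r| is 5 at x = 49, residual 5.

r = 5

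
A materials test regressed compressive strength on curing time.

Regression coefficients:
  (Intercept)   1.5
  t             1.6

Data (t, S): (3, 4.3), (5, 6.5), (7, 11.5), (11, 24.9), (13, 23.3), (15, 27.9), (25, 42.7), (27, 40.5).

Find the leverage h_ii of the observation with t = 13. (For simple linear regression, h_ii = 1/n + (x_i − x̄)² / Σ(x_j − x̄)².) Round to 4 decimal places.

t̄ = (3 + 5 + 7 + 11 + 13 + 15 + 25 + 27)/8 = 13.25
Σ(t − t̄)² = 105.062 + 68.0625 + 39.0625 + 5.0625 + 0.0625 + 3.0625 + 138.062 + 189.062 = 547.5
h = 1/8 + (-0.25)²/547.5 = 0.125 + 0.000114155 = 0.1251

h = 0.1251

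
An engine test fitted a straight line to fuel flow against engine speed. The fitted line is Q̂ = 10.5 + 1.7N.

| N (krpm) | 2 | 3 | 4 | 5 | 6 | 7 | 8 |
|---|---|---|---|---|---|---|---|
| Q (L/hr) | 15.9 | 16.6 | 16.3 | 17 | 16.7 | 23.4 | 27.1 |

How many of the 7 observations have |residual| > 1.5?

N=2: Q̂ = 10.5 + 1.7·2 = 13.9; r = 15.9 − 13.9 = 2
N=3: Q̂ = 10.5 + 1.7·3 = 15.6; r = 16.6 − 15.6 = 1
N=4: Q̂ = 10.5 + 1.7·4 = 17.3; r = 16.3 − 17.3 = -1
N=5: Q̂ = 10.5 + 1.7·5 = 19; r = 17 − 19 = -2
N=6: Q̂ = 10.5 + 1.7·6 = 20.7; r = 16.7 − 20.7 = -4
N=7: Q̂ = 10.5 + 1.7·7 = 22.4; r = 23.4 − 22.4 = 1
N=8: Q̂ = 10.5 + 1.7·8 = 24.1; r = 27.1 − 24.1 = 3
|r| > 1.5: N=2 (|r|=2), N=5 (|r|=2), N=6 (|r|=4), N=8 (|r|=3) → 4

4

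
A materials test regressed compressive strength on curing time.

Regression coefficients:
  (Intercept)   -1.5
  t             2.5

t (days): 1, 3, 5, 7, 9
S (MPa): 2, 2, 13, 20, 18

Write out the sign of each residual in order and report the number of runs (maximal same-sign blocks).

4 runs

t=1: ŷ = -1.5 + 2.5·1 = 1; e = 2 − 1 = 1
t=3: ŷ = -1.5 + 2.5·3 = 6; e = 2 − 6 = -4
t=5: ŷ = -1.5 + 2.5·5 = 11; e = 13 − 11 = 2
t=7: ŷ = -1.5 + 2.5·7 = 16; e = 20 − 16 = 4
t=9: ŷ = -1.5 + 2.5·9 = 21; e = 18 − 21 = -3
Signs: + − + + −
Runs: +×1, −×1, +×2, −×1 → 4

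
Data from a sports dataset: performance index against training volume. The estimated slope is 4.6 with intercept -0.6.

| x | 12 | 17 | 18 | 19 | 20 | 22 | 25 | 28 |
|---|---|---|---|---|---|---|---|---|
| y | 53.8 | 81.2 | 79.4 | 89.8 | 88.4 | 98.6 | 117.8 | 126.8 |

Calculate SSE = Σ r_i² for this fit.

SSE = 56.96

x=12: ŷ = -0.6 + 4.6·12 = 54.6; r = 53.8 − 54.6 = -0.8
x=17: ŷ = -0.6 + 4.6·17 = 77.6; r = 81.2 − 77.6 = 3.6
x=18: ŷ = -0.6 + 4.6·18 = 82.2; r = 79.4 − 82.2 = -2.8
x=19: ŷ = -0.6 + 4.6·19 = 86.8; r = 89.8 − 86.8 = 3
x=20: ŷ = -0.6 + 4.6·20 = 91.4; r = 88.4 − 91.4 = -3
x=22: ŷ = -0.6 + 4.6·22 = 100.6; r = 98.6 − 100.6 = -2
x=25: ŷ = -0.6 + 4.6·25 = 114.4; r = 117.8 − 114.4 = 3.4
x=28: ŷ = -0.6 + 4.6·28 = 128.2; r = 126.8 − 128.2 = -1.4
SSE = 0.64 + 12.96 + 7.84 + 9 + 9 + 4 + 11.56 + 1.96 = 56.96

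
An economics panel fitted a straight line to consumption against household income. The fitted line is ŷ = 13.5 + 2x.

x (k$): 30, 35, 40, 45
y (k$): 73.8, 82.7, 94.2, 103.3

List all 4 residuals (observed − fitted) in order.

x=30: ŷ = 13.5 + 2·30 = 73.5; r = 73.8 − 73.5 = 0.3
x=35: ŷ = 13.5 + 2·35 = 83.5; r = 82.7 − 83.5 = -0.8
x=40: ŷ = 13.5 + 2·40 = 93.5; r = 94.2 − 93.5 = 0.7
x=45: ŷ = 13.5 + 2·45 = 103.5; r = 103.3 − 103.5 = -0.2

0.3, -0.8, 0.7, -0.2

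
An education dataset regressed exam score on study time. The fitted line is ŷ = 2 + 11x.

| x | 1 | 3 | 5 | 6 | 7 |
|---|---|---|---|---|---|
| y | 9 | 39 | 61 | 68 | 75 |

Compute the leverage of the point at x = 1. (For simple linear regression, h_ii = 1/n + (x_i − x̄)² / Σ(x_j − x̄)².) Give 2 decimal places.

x̄ = (1 + 3 + 5 + 6 + 7)/5 = 4.4
Σ(x − x̄)² = 11.56 + 1.96 + 0.36 + 2.56 + 6.76 = 23.2
h = 1/5 + (-3.4)²/23.2 = 0.2 + 0.498276 = 0.70

h = 0.70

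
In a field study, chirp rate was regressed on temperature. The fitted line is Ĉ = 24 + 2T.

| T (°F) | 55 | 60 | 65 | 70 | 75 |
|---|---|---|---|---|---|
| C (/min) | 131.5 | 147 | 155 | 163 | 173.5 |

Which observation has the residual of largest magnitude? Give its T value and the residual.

T=55: Ĉ = 24 + 2·55 = 134; e = 131.5 − 134 = -2.5
T=60: Ĉ = 24 + 2·60 = 144; e = 147 − 144 = 3
T=65: Ĉ = 24 + 2·65 = 154; e = 155 − 154 = 1
T=70: Ĉ = 24 + 2·70 = 164; e = 163 − 164 = -1
T=75: Ĉ = 24 + 2·75 = 174; e = 173.5 − 174 = -0.5
Largest |e| is 3 at T = 60, residual 3.

T = 60, e = 3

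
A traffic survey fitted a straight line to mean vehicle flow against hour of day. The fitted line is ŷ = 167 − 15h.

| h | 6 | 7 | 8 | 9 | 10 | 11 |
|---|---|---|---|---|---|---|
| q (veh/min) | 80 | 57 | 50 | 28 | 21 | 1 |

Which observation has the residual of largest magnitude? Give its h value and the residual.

h=6: ŷ = 167 − 15·6 = 77; e = 80 − 77 = 3
h=7: ŷ = 167 − 15·7 = 62; e = 57 − 62 = -5
h=8: ŷ = 167 − 15·8 = 47; e = 50 − 47 = 3
h=9: ŷ = 167 − 15·9 = 32; e = 28 − 32 = -4
h=10: ŷ = 167 − 15·10 = 17; e = 21 − 17 = 4
h=11: ŷ = 167 − 15·11 = 2; e = 1 − 2 = -1
Largest |e| is 5 at h = 7, residual -5.

h = 7, e = -5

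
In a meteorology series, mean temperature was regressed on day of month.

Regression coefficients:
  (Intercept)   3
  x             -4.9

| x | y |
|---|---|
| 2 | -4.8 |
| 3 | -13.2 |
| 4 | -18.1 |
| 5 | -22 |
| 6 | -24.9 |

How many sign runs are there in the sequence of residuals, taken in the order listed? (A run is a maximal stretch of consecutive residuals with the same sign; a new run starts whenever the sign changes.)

x=2: ŷ = 3 − 4.9·2 = -6.8; r = -4.8 − (-6.8) = 2
x=3: ŷ = 3 − 4.9·3 = -11.7; r = -13.2 − (-11.7) = -1.5
x=4: ŷ = 3 − 4.9·4 = -16.6; r = -18.1 − (-16.6) = -1.5
x=5: ŷ = 3 − 4.9·5 = -21.5; r = -22 − (-21.5) = -0.5
x=6: ŷ = 3 − 4.9·6 = -26.4; r = -24.9 − (-26.4) = 1.5
Signs: + − − − +
Runs: +×1, −×3, +×1 → 3

3 runs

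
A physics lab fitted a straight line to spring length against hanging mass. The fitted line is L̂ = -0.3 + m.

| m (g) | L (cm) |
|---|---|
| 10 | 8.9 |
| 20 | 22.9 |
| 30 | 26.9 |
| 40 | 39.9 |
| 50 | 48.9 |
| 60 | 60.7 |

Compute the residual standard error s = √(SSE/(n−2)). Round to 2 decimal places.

s = 2.26

m=10: L̂ = -0.3 + 10 = 9.7; e = 8.9 − 9.7 = -0.8
m=20: L̂ = -0.3 + 20 = 19.7; e = 22.9 − 19.7 = 3.2
m=30: L̂ = -0.3 + 30 = 29.7; e = 26.9 − 29.7 = -2.8
m=40: L̂ = -0.3 + 40 = 39.7; e = 39.9 − 39.7 = 0.2
m=50: L̂ = -0.3 + 50 = 49.7; e = 48.9 − 49.7 = -0.8
m=60: L̂ = -0.3 + 60 = 59.7; e = 60.7 − 59.7 = 1
SSE = 0.64 + 10.24 + 7.84 + 0.04 + 0.64 + 1 = 20.4
s = √(20.4/4) = √5.1 ≈ 2.26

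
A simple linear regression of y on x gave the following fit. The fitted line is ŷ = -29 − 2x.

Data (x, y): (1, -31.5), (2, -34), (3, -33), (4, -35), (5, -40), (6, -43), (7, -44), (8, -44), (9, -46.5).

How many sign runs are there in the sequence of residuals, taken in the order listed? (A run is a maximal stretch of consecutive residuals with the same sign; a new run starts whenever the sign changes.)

4 runs

x=1: ŷ = -29 − 2·1 = -31; e = -31.5 − (-31) = -0.5
x=2: ŷ = -29 − 2·2 = -33; e = -34 − (-33) = -1
x=3: ŷ = -29 − 2·3 = -35; e = -33 − (-35) = 2
x=4: ŷ = -29 − 2·4 = -37; e = -35 − (-37) = 2
x=5: ŷ = -29 − 2·5 = -39; e = -40 − (-39) = -1
x=6: ŷ = -29 − 2·6 = -41; e = -43 − (-41) = -2
x=7: ŷ = -29 − 2·7 = -43; e = -44 − (-43) = -1
x=8: ŷ = -29 − 2·8 = -45; e = -44 − (-45) = 1
x=9: ŷ = -29 − 2·9 = -47; e = -46.5 − (-47) = 0.5
Signs: − − + + − − − + +
Runs: −×2, +×2, −×3, +×2 → 4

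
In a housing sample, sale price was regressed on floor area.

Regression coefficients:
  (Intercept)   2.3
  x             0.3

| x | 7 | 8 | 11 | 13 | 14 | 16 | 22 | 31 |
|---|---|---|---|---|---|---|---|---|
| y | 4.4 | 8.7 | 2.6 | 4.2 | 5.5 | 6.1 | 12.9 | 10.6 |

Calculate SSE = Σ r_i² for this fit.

SSE = 48

x=7: ŷ = 2.3 + 0.3·7 = 4.4; r = 4.4 − 4.4 = 0
x=8: ŷ = 2.3 + 0.3·8 = 4.7; r = 8.7 − 4.7 = 4
x=11: ŷ = 2.3 + 0.3·11 = 5.6; r = 2.6 − 5.6 = -3
x=13: ŷ = 2.3 + 0.3·13 = 6.2; r = 4.2 − 6.2 = -2
x=14: ŷ = 2.3 + 0.3·14 = 6.5; r = 5.5 − 6.5 = -1
x=16: ŷ = 2.3 + 0.3·16 = 7.1; r = 6.1 − 7.1 = -1
x=22: ŷ = 2.3 + 0.3·22 = 8.9; r = 12.9 − 8.9 = 4
x=31: ŷ = 2.3 + 0.3·31 = 11.6; r = 10.6 − 11.6 = -1
SSE = 0 + 16 + 9 + 4 + 1 + 1 + 16 + 1 = 48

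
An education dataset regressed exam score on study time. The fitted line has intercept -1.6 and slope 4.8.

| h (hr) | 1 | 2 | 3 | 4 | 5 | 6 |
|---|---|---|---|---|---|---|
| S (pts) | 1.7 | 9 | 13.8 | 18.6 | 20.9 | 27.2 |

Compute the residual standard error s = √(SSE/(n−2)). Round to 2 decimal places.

h=1: Ŝ = -1.6 + 4.8·1 = 3.2; r = 1.7 − 3.2 = -1.5
h=2: Ŝ = -1.6 + 4.8·2 = 8; r = 9 − 8 = 1
h=3: Ŝ = -1.6 + 4.8·3 = 12.8; r = 13.8 − 12.8 = 1
h=4: Ŝ = -1.6 + 4.8·4 = 17.6; r = 18.6 − 17.6 = 1
h=5: Ŝ = -1.6 + 4.8·5 = 22.4; r = 20.9 − 22.4 = -1.5
h=6: Ŝ = -1.6 + 4.8·6 = 27.2; r = 27.2 − 27.2 = 0
SSE = 2.25 + 1 + 1 + 1 + 2.25 + 0 = 7.5
s = √(7.5/4) = √1.875 ≈ 1.37

s = 1.37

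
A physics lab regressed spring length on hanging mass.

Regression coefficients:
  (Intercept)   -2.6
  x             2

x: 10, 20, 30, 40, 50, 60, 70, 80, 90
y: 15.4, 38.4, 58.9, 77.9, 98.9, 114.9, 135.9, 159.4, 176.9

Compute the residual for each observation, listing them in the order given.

-2, 1, 1.5, 0.5, 1.5, -2.5, -1.5, 2, -0.5

x=10: ŷ = -2.6 + 2·10 = 17.4; r = 15.4 − 17.4 = -2
x=20: ŷ = -2.6 + 2·20 = 37.4; r = 38.4 − 37.4 = 1
x=30: ŷ = -2.6 + 2·30 = 57.4; r = 58.9 − 57.4 = 1.5
x=40: ŷ = -2.6 + 2·40 = 77.4; r = 77.9 − 77.4 = 0.5
x=50: ŷ = -2.6 + 2·50 = 97.4; r = 98.9 − 97.4 = 1.5
x=60: ŷ = -2.6 + 2·60 = 117.4; r = 114.9 − 117.4 = -2.5
x=70: ŷ = -2.6 + 2·70 = 137.4; r = 135.9 − 137.4 = -1.5
x=80: ŷ = -2.6 + 2·80 = 157.4; r = 159.4 − 157.4 = 2
x=90: ŷ = -2.6 + 2·90 = 177.4; r = 176.9 − 177.4 = -0.5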